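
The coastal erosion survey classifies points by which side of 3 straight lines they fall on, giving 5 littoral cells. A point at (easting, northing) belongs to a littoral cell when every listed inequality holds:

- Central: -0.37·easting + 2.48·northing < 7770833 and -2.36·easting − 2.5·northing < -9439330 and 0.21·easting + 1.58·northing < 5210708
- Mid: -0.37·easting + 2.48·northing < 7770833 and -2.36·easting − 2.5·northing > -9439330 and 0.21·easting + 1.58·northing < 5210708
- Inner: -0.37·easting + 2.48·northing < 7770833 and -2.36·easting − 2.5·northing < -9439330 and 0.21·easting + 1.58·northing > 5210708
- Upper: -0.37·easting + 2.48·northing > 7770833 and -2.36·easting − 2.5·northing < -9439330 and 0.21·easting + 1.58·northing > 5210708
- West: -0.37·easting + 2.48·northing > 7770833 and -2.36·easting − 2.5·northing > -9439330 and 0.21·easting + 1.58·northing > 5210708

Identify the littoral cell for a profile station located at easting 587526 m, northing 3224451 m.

Upper

-0.37·587526 + 2.48·3224451 = 7779253.860, which is > 7770833
-2.36·587526 − 2.5·3224451 = -9447688.860, which is < -9439330
0.21·587526 + 1.58·3224451 = 5218013.040, which is > 5210708
This sign pattern matches Upper.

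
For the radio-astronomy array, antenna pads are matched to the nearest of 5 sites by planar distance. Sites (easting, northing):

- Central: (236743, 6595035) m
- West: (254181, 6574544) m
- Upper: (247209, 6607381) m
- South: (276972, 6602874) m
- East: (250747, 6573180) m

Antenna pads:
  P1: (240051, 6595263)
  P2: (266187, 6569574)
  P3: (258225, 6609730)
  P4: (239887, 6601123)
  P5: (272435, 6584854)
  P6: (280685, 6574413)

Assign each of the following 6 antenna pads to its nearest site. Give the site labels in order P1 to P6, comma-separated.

P1 → Central (d²=10994848.00)
P2 → West (d²=168844936.00)
P3 → Upper (d²=126870057.00)
P4 → Central (d²=46948480.00)
P5 → South (d²=345304769.00)
P6 → West (d²=702479177.00)

Central, West, Upper, Central, South, West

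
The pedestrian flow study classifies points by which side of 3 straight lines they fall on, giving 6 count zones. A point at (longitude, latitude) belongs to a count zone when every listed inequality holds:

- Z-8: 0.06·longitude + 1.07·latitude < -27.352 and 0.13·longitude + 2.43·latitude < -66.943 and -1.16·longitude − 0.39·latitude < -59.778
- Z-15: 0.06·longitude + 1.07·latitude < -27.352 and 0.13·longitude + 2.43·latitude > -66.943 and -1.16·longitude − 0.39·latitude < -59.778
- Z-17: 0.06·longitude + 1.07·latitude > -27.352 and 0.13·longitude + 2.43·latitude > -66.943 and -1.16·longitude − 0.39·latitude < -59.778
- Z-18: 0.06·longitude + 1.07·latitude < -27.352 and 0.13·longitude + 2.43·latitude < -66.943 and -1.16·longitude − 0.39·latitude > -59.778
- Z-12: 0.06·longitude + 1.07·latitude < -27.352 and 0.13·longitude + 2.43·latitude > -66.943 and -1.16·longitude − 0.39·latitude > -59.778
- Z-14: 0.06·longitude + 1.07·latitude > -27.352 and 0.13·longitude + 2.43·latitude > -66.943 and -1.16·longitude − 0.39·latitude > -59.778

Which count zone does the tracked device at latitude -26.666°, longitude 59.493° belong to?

0.06·59.493 + 1.07·-26.666 = -24.963, which is > -27.352
0.13·59.493 + 2.43·-26.666 = -57.064, which is > -66.943
-1.16·59.493 − 0.39·-26.666 = -58.612, which is > -59.778
This sign pattern matches Z-14.

Z-14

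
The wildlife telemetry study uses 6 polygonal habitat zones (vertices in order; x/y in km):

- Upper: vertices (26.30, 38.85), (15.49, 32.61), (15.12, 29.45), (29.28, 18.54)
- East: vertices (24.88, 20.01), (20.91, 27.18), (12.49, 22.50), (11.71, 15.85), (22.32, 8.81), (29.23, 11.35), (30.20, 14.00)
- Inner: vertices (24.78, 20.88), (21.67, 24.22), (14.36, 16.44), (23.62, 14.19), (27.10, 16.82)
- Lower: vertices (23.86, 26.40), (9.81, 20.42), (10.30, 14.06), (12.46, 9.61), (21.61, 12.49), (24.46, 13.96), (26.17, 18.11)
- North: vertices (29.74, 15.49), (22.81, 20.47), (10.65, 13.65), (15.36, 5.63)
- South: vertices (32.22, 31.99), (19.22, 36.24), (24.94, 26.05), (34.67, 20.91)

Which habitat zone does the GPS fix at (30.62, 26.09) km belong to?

South

Cast a ray rightward from (30.62, 26.09). For each polygon, the edges (by vertex number in listed order) whose endpoints lie on opposite sides of y = 26.09, where each meets that height, and whether that is right or left of the point:
Upper: 3–4 at x≈19.481 (left), 4–1 at x≈28.172 (left) → 0 crossings.
East: 1–2 at x≈21.514 (left), 2–3 at x≈18.949 (left) → 0 crossings.
Inner: no edge straddles that height → 0 crossings.
Lower: 1–2 at x≈23.132 (left), 7–1 at x≈23.946 (left) → 0 crossings.
North: no edge straddles that height → 0 crossings.
South: 2–3 at x≈24.918 (left), 4–1 at x≈33.525 (right) → 1 crossing.
Only South has an odd count, so the point is inside South.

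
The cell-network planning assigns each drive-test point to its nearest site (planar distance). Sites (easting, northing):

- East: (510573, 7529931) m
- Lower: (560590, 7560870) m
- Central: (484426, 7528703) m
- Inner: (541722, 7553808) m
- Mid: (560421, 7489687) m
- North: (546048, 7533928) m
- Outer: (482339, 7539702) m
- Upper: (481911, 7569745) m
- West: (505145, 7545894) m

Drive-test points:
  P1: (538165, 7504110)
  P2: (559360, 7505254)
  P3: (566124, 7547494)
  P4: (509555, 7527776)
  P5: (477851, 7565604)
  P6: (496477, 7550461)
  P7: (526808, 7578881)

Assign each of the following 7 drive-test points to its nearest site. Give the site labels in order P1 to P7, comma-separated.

Mid, Mid, Lower, East, Upper, West, Inner

P1 → Mid (d²=703352465.00)
P2 → Mid (d²=243457210.00)
P3 → Lower (d²=209542532.00)
P4 → East (d²=5680349.00)
P5 → Upper (d²=33631481.00)
P6 → West (d²=95991713.00)
P7 → Inner (d²=851082725.00)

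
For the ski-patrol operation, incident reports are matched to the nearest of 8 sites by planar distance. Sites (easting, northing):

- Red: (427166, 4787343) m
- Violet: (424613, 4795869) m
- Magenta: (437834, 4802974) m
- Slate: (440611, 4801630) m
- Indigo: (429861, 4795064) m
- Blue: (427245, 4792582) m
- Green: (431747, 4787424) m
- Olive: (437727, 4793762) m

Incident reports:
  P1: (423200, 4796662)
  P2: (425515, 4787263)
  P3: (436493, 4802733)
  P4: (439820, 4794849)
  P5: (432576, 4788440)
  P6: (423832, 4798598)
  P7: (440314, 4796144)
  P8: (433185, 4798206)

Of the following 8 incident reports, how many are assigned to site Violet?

P1 → Violet
P2 → Red
P3 → Magenta
P4 → Olive
P5 → Green
P6 → Violet
P7 → Olive
P8 → Indigo
2 of the 8 go to Violet.

2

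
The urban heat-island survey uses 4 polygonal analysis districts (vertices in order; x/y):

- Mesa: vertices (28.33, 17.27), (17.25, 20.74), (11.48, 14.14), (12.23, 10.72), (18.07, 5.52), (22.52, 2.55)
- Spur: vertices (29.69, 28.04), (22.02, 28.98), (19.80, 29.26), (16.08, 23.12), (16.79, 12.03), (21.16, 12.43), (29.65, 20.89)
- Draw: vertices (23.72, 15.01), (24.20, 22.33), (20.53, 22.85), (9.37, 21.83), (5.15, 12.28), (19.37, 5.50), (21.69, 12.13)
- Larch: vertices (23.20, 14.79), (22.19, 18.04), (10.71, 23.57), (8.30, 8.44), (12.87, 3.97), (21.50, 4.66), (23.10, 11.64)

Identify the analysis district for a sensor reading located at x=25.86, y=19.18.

Cast a ray rightward from (25.86, 19.18). For each polygon, the edges (by vertex number in listed order) whose endpoints lie on opposite sides of y = 19.18, where each meets that height, and whether that is right or left of the point:
Mesa: 1–2 at x≈22.231 (left), 2–3 at x≈15.886 (left) → 0 crossings.
Spur: 4–5 at x≈16.332 (left), 6–7 at x≈27.934 (right) → 1 crossing.
Draw: 1–2 at x≈23.993 (left), 4–5 at x≈8.199 (left) → 0 crossings.
Larch: 2–3 at x≈19.823 (left), 3–4 at x≈10.011 (left) → 0 crossings.
Only Spur has an odd count, so the point is inside Spur.

Spur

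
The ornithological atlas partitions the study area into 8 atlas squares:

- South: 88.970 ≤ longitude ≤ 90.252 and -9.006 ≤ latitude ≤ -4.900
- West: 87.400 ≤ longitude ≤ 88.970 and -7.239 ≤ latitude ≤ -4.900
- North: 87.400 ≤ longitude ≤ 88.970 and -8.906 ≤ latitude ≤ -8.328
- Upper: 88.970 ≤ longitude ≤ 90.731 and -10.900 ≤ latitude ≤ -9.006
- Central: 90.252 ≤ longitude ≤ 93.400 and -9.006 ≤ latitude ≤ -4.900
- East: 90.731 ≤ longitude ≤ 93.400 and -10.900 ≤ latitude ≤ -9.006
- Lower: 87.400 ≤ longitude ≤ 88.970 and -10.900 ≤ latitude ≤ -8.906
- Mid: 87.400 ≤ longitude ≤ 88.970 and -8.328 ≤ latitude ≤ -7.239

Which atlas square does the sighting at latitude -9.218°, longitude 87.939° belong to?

Lower

The point has longitude = 87.939 and latitude = -9.218.
Only Lower satisfies 87.400 ≤ longitude ≤ 88.970 and -10.900 ≤ latitude ≤ -8.906.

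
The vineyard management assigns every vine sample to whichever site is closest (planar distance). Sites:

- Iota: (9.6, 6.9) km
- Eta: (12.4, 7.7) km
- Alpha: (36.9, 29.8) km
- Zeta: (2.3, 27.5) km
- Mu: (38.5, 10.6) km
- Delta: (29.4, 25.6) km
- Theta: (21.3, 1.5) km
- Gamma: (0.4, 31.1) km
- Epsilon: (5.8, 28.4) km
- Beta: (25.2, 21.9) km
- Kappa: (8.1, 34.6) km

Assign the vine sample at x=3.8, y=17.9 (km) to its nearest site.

Zeta

Squared distances to each site:
Iota: 154.640; Eta: 178.000; Alpha: 1237.220; Zeta: 94.410; Mu: 1257.380; Delta: 714.650; Theta: 575.210; Gamma: 185.800; Epsilon: 114.250; Beta: 473.960; Kappa: 297.380.
Minimum at Zeta.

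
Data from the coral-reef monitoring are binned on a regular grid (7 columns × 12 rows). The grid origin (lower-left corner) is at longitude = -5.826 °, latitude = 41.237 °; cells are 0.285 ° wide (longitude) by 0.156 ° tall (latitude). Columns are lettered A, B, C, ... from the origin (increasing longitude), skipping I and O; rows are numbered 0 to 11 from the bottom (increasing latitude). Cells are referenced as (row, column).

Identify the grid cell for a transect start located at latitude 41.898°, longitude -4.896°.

Column index: ⌊(-4.896 − -5.826) / 0.285⌋ = ⌊3.263⌋ = 3 → column D
Row offset from origin: ⌊(41.898 − 41.237) / 0.156⌋ = ⌊4.237⌋ = 4 → row 4

(4, D)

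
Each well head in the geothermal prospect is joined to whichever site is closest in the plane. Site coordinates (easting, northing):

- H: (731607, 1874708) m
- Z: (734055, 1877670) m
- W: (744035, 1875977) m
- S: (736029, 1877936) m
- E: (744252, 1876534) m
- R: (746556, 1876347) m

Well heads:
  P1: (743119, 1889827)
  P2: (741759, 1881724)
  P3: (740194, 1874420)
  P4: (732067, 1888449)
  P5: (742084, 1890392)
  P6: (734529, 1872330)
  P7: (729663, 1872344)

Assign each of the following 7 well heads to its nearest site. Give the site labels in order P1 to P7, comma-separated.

E, E, W, Z, S, H, H

P1 → E (d²=177987538.00)
P2 → E (d²=33151149.00)
P3 → W (d²=17177530.00)
P4 → Z (d²=120138985.00)
P5 → S (d²=191814961.00)
P6 → H (d²=14192968.00)
P7 → H (d²=9367632.00)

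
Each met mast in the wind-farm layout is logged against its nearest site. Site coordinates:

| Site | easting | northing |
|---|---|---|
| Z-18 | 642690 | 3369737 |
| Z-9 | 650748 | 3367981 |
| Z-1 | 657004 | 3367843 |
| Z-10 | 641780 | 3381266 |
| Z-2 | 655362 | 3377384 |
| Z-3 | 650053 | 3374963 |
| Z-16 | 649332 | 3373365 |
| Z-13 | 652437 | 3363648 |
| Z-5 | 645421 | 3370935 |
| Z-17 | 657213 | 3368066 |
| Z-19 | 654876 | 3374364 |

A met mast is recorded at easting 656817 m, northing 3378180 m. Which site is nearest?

Z-2

Squared distances to each site:
Z-18: 270856378.000; Z-9: 140852362.000; Z-1: 106888538.000; Z-10: 235634765.000; Z-2: 2750641.000; Z-3: 56100785.000; Z-16: 79209450.000; Z-13: 230363424.000; Z-5: 182358841.000; Z-17: 102449812.000; Z-19: 18329337.000.
Minimum at Z-2.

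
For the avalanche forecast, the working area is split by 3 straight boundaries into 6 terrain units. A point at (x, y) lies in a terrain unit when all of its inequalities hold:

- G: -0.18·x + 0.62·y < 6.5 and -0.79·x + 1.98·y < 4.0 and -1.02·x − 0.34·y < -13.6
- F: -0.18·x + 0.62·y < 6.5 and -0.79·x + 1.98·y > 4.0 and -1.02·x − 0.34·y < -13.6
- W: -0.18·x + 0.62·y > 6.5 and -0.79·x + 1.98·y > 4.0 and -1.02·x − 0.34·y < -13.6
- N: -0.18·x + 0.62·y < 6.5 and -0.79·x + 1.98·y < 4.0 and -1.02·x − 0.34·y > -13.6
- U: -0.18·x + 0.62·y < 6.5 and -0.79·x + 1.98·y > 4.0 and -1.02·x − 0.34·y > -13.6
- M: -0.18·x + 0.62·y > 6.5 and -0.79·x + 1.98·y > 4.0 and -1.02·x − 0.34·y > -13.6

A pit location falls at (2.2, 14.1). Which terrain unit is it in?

M

-0.18·2.2 + 0.62·14.1 = 8.346, which is > 6.5
-0.79·2.2 + 1.98·14.1 = 26.180, which is > 4.0
-1.02·2.2 − 0.34·14.1 = -7.038, which is > -13.6
This sign pattern matches M.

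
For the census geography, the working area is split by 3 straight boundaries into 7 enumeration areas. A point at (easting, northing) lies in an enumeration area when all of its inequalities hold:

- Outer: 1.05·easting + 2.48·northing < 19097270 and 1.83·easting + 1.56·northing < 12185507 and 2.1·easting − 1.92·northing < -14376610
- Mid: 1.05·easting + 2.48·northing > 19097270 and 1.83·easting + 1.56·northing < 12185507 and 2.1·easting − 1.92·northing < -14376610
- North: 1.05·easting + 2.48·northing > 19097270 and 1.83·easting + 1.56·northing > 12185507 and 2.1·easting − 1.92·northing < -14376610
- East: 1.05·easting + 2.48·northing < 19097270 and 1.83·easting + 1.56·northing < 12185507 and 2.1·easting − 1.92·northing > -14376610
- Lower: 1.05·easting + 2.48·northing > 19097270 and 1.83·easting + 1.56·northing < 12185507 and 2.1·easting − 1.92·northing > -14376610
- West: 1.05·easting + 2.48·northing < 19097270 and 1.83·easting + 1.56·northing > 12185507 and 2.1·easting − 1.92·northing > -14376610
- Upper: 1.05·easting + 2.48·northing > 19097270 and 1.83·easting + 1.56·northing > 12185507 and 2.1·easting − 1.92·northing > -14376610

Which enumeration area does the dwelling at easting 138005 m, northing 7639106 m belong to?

Outer

1.05·138005 + 2.48·7639106 = 19089888.130, which is < 19097270
1.83·138005 + 1.56·7639106 = 12169554.510, which is < 12185507
2.1·138005 − 1.92·7639106 = -14377273.020, which is < -14376610
This sign pattern matches Outer.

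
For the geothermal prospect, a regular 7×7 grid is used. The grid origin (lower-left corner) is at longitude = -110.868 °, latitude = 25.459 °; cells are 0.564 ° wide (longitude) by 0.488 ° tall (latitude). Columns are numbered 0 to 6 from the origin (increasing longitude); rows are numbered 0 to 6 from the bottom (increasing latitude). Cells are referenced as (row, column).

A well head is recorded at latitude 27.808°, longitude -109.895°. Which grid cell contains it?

(4, 1)

Column index: ⌊(-109.895 − -110.868) / 0.564⌋ = ⌊1.725⌋ = 1
Row offset from origin: ⌊(27.808 − 25.459) / 0.488⌋ = ⌊4.814⌋ = 4 → row 4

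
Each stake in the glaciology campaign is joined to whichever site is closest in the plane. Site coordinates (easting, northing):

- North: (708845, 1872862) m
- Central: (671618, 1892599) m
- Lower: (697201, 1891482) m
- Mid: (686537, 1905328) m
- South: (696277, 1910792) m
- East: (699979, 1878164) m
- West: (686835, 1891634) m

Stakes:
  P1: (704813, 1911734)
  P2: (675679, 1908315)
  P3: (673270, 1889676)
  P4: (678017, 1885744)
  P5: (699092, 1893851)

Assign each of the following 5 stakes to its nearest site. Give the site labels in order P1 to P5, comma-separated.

P1 → South (d²=73750660.00)
P2 → Mid (d²=126818333.00)
P3 → Central (d²=11273033.00)
P4 → Central (d²=87938226.00)
P5 → Lower (d²=9188042.00)

South, Mid, Central, Central, Lower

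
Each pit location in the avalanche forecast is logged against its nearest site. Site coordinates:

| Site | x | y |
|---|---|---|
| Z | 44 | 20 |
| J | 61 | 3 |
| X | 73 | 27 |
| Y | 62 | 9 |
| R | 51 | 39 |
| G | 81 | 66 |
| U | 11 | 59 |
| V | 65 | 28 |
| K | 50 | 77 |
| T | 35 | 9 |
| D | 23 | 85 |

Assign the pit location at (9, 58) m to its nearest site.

Squared distances to each site:
Z: 2669.000; J: 5729.000; X: 5057.000; Y: 5210.000; R: 2125.000; G: 5248.000; U: 5.000; V: 4036.000; K: 2042.000; T: 3077.000; D: 925.000.
Minimum at U.

U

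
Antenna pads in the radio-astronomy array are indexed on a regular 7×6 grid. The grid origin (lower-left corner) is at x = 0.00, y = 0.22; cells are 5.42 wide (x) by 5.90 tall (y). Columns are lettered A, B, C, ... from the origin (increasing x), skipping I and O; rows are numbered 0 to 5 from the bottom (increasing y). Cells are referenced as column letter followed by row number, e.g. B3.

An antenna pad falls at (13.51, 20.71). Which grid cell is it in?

C3

Column index: ⌊(13.51 − 0.00) / 5.42⌋ = ⌊2.493⌋ = 2 → column C
Row offset from origin: ⌊(20.71 − 0.22) / 5.90⌋ = ⌊3.473⌋ = 3 → row 3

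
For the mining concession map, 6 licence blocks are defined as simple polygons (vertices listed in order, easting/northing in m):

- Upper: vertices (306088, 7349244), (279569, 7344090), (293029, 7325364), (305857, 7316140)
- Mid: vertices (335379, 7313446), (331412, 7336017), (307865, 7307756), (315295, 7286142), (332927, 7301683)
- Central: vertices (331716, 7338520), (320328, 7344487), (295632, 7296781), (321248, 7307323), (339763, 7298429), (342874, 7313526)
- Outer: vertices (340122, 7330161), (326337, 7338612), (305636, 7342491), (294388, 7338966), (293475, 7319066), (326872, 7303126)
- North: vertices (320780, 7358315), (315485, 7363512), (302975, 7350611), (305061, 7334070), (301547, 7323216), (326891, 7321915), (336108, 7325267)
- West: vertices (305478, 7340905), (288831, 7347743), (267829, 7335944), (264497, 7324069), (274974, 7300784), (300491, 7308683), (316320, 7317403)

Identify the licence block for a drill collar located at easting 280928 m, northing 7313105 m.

Cast a ray rightward from (280928, 7313105). For each polygon, the edges (by vertex number in listed order) whose endpoints lie on opposite sides of northing = 7313105, where each meets that height, and whether that is right or left of the point:
Upper: no edge straddles that height → 0 crossings.
Mid: 2–3 at easting≈312321.8 (right), 5–1 at easting≈335307.9 (right) → 2 crossings.
Central: 2–3 at easting≈304082.5 (right), 5–6 at easting≈342787.2 (right) → 2 crossings.
Outer: 5–6 at easting≈305964.3 (right), 6–1 at easting≈331762.8 (right) → 2 crossings.
North: no edge straddles that height → 0 crossings.
West: 4–5 at easting≈269430.2 (left), 6–7 at easting≈308518.0 (right) → 1 crossing.
Only West has an odd count, so the point is inside West.

West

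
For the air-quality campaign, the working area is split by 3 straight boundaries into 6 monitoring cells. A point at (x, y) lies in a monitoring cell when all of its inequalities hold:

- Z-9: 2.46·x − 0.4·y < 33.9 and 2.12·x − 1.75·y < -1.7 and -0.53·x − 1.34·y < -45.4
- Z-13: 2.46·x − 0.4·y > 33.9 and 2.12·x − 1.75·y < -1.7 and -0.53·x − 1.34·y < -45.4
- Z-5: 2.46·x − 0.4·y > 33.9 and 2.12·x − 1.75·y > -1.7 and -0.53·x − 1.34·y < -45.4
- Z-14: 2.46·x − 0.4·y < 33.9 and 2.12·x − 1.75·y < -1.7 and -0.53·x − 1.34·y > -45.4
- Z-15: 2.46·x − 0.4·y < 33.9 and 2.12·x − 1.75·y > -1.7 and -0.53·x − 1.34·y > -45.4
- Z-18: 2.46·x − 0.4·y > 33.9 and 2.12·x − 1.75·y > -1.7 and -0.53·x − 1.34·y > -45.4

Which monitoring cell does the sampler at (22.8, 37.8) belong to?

2.46·22.8 − 0.4·37.8 = 40.968, which is > 33.9
2.12·22.8 − 1.75·37.8 = -17.814, which is < -1.7
-0.53·22.8 − 1.34·37.8 = -62.736, which is < -45.4
This sign pattern matches Z-13.

Z-13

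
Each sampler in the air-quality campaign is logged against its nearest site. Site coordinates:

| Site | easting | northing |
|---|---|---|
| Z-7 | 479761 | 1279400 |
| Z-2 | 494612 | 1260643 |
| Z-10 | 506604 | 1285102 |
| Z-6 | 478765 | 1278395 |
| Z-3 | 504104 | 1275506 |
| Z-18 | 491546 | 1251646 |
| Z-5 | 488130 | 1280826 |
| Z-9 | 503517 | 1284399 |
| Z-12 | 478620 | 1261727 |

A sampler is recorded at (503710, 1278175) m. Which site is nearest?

Squared distances to each site:
Z-7: 575055226.000; Z-2: 390144628.000; Z-10: 56358565.000; Z-6: 622301425.000; Z-3: 7278797.000; Z-18: 851750737.000; Z-5: 249764201.000; Z-9: 38775425.000; Z-12: 900044804.000.
Minimum at Z-3.

Z-3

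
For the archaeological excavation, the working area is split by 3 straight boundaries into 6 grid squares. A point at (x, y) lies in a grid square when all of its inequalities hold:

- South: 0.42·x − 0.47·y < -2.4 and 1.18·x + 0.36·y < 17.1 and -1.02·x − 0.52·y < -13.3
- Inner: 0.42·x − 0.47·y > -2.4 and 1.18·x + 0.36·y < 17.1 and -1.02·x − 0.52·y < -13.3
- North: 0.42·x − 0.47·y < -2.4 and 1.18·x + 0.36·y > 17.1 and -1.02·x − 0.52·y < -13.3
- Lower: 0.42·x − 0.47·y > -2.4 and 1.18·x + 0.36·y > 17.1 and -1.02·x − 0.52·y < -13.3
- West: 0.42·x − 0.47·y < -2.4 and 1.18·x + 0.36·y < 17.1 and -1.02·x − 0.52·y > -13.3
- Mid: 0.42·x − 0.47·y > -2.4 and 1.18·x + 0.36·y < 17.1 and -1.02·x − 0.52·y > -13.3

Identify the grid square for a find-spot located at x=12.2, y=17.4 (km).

North

0.42·12.2 − 0.47·17.4 = -3.054, which is < -2.4
1.18·12.2 + 0.36·17.4 = 20.660, which is > 17.1
-1.02·12.2 − 0.52·17.4 = -21.492, which is < -13.3
This sign pattern matches North.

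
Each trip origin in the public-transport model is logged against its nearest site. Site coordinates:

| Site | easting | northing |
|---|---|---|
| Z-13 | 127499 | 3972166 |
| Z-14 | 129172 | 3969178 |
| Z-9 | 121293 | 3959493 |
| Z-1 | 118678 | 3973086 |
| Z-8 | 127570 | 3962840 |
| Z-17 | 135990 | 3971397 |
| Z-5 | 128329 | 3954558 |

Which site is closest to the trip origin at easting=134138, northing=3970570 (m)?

Squared distances to each site:
Z-13: 46623537.000; Z-14: 26598820.000; Z-9: 287693954.000; Z-1: 245341856.000; Z-8: 102891524.000; Z-17: 4113833.000; Z-5: 290128625.000.
Minimum at Z-17.

Z-17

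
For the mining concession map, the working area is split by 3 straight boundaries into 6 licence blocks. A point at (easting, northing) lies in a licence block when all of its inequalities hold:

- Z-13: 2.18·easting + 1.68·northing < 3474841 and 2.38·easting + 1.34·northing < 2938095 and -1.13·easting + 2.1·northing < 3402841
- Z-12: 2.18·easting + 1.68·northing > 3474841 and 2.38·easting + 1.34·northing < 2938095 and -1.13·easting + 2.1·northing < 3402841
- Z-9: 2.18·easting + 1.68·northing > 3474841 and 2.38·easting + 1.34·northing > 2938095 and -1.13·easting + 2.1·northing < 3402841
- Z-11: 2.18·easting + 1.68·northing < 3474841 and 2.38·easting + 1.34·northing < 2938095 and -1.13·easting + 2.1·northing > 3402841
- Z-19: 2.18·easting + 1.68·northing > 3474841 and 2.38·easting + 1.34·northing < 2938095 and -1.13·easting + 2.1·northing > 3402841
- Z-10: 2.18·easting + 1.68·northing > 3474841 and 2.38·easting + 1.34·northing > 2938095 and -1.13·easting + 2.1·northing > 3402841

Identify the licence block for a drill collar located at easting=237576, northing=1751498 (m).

Z-11

2.18·237576 + 1.68·1751498 = 3460432.320, which is < 3474841
2.38·237576 + 1.34·1751498 = 2912438.200, which is < 2938095
-1.13·237576 + 2.1·1751498 = 3409684.920, which is > 3402841
This sign pattern matches Z-11.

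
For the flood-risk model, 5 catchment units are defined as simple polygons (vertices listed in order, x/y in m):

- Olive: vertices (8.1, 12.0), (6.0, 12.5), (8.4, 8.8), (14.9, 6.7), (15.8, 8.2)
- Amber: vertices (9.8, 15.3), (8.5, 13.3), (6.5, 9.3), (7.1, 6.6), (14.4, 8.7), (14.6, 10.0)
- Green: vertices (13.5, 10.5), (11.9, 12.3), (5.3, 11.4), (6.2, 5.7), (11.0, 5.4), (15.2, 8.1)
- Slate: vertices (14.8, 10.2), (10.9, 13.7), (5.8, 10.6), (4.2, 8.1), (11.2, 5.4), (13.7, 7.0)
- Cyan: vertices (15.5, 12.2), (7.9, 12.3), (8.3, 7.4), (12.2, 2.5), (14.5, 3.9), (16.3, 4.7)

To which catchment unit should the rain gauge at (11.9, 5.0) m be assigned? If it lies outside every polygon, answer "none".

Cast a ray rightward from (11.9, 5.0). For each polygon, the edges (by vertex number in listed order) whose endpoints lie on opposite sides of y = 5.0, where each meets that height, and whether that is right or left of the point:
Olive: no edge straddles that height → 0 crossings.
Amber: no edge straddles that height → 0 crossings.
Green: no edge straddles that height → 0 crossings.
Slate: no edge straddles that height → 0 crossings.
Cyan: 3–4 at x≈10.21 (left), 6–1 at x≈16.27 (right) → 1 crossing.
Only Cyan has an odd count, so the point is inside Cyan.

Cyan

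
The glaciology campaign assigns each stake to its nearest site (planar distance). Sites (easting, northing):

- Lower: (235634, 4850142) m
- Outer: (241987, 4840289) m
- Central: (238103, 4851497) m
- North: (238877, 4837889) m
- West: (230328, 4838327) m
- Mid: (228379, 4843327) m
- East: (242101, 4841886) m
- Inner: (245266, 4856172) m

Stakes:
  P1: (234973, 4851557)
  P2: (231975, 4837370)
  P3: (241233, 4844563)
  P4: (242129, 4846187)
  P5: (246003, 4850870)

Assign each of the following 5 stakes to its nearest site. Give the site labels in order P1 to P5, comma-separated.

P1 → Lower (d²=2439146.00)
P2 → West (d²=3628458.00)
P3 → East (d²=7919753.00)
P4 → East (d²=18499385.00)
P5 → Inner (d²=28654373.00)

Lower, West, East, East, Inner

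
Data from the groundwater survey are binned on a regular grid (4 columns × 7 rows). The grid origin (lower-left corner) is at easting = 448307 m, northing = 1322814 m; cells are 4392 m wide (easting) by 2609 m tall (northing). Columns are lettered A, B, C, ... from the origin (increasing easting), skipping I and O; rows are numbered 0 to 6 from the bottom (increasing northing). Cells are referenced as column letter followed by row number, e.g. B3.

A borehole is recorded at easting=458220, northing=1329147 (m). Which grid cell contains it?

Column index: ⌊(458220 − 448307) / 4392⌋ = ⌊2.257⌋ = 2 → column C
Row offset from origin: ⌊(1329147 − 1322814) / 2609⌋ = ⌊2.427⌋ = 2 → row 2

C2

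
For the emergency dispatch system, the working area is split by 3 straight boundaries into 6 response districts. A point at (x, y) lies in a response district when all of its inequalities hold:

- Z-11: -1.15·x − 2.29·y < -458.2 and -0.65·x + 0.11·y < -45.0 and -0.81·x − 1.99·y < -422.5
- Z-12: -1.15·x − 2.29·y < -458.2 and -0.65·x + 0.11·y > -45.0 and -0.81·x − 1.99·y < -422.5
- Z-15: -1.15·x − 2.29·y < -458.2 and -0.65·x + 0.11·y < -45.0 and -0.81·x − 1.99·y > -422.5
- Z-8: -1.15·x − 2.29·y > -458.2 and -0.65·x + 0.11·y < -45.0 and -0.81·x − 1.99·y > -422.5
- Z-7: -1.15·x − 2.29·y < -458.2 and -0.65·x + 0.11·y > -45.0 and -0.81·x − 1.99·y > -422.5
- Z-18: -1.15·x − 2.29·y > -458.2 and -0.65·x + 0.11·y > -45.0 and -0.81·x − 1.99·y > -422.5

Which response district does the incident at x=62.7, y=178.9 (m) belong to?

-1.15·62.7 − 2.29·178.9 = -481.786, which is < -458.2
-0.65·62.7 + 0.11·178.9 = -21.076, which is > -45.0
-0.81·62.7 − 1.99·178.9 = -406.798, which is > -422.5
This sign pattern matches Z-7.

Z-7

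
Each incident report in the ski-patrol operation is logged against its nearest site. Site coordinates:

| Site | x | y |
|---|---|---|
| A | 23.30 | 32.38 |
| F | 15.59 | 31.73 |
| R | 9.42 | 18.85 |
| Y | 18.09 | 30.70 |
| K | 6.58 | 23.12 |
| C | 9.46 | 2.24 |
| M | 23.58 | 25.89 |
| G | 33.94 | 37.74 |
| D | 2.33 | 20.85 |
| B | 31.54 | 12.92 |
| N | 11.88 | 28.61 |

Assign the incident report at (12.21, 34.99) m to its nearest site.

F

Squared distances to each site:
A: 129.800; F: 22.052; R: 268.284; Y: 52.979; K: 172.594; C: 1080.125; M: 212.087; G: 479.755; D: 297.554; B: 860.734; N: 40.813.
Minimum at F.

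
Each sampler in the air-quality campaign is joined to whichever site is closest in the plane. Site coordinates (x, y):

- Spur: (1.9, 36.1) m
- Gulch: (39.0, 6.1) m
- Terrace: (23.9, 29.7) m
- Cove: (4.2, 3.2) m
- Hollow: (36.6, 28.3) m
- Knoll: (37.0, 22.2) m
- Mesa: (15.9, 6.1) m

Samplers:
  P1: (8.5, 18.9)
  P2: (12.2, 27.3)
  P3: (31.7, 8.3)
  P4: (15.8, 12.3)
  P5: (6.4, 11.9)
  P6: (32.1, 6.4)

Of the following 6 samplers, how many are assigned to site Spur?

0

P1 → Mesa
P2 → Terrace
P3 → Gulch
P4 → Mesa
P5 → Cove
P6 → Gulch
0 of the 6 go to Spur.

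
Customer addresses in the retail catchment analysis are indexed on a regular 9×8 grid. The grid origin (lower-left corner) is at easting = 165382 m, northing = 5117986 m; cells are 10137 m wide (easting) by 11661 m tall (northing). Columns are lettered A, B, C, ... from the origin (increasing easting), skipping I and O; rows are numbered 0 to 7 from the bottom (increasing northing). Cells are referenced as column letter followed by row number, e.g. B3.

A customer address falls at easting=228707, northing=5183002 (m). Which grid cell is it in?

Column index: ⌊(228707 − 165382) / 10137⌋ = ⌊6.247⌋ = 6 → column G
Row offset from origin: ⌊(5183002 − 5117986) / 11661⌋ = ⌊5.576⌋ = 5 → row 5

G5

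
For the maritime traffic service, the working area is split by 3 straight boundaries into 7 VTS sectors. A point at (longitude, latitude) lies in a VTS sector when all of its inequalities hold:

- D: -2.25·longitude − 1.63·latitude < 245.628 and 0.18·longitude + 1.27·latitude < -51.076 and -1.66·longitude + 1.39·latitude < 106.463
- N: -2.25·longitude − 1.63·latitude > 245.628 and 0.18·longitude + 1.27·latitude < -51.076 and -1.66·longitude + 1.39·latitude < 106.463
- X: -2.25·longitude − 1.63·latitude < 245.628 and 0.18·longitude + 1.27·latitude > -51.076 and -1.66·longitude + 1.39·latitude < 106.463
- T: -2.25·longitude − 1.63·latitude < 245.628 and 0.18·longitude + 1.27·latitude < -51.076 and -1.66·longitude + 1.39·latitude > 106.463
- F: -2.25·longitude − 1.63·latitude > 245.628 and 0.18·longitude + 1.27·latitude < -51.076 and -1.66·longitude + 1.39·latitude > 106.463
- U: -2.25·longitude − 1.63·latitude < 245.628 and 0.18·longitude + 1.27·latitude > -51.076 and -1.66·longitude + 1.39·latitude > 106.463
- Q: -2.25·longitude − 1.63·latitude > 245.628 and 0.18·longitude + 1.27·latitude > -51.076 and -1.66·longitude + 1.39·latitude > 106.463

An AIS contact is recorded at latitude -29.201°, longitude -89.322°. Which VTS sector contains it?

-2.25·-89.322 − 1.63·-29.201 = 248.572, which is > 245.628
0.18·-89.322 + 1.27·-29.201 = -53.163, which is < -51.076
-1.66·-89.322 + 1.39·-29.201 = 107.685, which is > 106.463
This sign pattern matches F.

F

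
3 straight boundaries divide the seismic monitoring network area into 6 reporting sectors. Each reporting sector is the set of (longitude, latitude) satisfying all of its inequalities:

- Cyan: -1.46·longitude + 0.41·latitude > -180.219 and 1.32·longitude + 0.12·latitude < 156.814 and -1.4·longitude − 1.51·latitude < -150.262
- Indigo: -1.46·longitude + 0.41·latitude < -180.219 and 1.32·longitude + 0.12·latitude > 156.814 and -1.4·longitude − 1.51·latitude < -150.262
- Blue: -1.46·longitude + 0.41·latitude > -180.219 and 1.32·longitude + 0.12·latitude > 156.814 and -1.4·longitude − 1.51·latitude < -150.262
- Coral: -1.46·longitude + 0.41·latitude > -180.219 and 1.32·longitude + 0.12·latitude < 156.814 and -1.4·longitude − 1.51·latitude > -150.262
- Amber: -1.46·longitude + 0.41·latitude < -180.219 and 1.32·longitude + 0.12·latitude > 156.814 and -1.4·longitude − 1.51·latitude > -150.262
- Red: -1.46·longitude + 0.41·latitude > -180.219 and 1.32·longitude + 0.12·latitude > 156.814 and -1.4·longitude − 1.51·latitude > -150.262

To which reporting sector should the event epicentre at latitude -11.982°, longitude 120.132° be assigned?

-1.46·120.132 + 0.41·-11.982 = -180.305, which is < -180.219
1.32·120.132 + 0.12·-11.982 = 157.136, which is > 156.814
-1.4·120.132 − 1.51·-11.982 = -150.092, which is > -150.262
This sign pattern matches Amber.

Amber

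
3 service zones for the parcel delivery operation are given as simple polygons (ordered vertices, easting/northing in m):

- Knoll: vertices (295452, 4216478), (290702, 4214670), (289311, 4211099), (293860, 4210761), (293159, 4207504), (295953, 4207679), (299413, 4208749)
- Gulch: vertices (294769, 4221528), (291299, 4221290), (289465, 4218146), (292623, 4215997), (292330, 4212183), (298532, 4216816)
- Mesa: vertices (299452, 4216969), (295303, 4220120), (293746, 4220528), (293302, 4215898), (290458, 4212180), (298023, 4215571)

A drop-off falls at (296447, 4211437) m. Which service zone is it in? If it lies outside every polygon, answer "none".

Knoll

Cast a ray rightward from (296447, 4211437). For each polygon, the edges (by vertex number in listed order) whose endpoints lie on opposite sides of northing = 4211437, where each meets that height, and whether that is right or left of the point:
Knoll: 2–3 at easting≈289442.7 (left), 7–1 at easting≈298035.4 (right) → 1 crossing.
Gulch: no edge straddles that height → 0 crossings.
Mesa: no edge straddles that height → 0 crossings.
Only Knoll has an odd count, so the point is inside Knoll.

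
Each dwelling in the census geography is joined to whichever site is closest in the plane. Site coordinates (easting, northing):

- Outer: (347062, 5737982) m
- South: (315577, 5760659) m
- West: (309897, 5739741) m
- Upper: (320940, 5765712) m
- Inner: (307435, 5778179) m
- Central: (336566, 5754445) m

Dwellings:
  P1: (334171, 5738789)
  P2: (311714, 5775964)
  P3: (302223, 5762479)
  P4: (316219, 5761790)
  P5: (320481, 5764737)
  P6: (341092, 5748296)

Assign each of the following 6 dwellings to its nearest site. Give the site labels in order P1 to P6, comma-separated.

P1 → Outer (d²=166829130.00)
P2 → Inner (d²=23216066.00)
P3 → South (d²=181641716.00)
P4 → South (d²=1691325.00)
P5 → Upper (d²=1161306.00)
P6 → Central (d²=58294877.00)

Outer, Inner, South, South, Upper, Central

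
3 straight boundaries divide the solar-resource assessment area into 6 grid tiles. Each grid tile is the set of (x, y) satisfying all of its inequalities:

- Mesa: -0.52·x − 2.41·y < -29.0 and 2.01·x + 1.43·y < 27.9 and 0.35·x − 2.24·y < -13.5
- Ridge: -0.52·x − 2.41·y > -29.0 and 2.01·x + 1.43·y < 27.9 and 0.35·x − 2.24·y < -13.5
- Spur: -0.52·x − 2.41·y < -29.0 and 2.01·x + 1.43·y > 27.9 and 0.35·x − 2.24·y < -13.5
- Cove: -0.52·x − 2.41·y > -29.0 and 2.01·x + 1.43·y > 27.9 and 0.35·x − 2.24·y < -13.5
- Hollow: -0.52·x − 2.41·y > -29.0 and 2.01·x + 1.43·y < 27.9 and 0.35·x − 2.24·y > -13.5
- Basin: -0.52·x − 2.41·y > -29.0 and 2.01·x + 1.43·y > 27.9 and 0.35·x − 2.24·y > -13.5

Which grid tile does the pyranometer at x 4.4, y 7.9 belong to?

-0.52·4.4 − 2.41·7.9 = -21.327, which is > -29.0
2.01·4.4 + 1.43·7.9 = 20.141, which is < 27.9
0.35·4.4 − 2.24·7.9 = -16.156, which is < -13.5
This sign pattern matches Ridge.

Ridge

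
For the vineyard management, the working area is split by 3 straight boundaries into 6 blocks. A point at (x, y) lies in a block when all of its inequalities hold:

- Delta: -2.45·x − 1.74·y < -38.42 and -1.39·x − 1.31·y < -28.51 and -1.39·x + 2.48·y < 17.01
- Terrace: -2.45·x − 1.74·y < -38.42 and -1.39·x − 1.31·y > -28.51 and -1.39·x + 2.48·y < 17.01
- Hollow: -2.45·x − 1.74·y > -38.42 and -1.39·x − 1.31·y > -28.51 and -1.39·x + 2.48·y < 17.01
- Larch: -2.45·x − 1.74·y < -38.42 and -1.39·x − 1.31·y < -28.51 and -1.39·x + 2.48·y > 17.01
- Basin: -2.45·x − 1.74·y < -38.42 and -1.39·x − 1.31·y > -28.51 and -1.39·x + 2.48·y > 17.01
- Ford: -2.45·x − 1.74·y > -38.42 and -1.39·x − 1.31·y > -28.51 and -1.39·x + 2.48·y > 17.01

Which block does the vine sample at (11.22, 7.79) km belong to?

-2.45·11.22 − 1.74·7.79 = -41.044, which is < -38.42
-1.39·11.22 − 1.31·7.79 = -25.801, which is > -28.51
-1.39·11.22 + 2.48·7.79 = 3.723, which is < 17.01
This sign pattern matches Terrace.

Terrace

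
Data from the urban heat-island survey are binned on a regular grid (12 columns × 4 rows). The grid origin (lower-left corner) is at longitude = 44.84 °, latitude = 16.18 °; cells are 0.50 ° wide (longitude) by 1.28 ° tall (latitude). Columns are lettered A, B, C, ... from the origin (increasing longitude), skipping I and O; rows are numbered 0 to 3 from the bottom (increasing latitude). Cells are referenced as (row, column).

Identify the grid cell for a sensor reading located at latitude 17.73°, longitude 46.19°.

Column index: ⌊(46.19 − 44.84) / 0.50⌋ = ⌊2.700⌋ = 2 → column C
Row offset from origin: ⌊(17.73 − 16.18) / 1.28⌋ = ⌊1.211⌋ = 1 → row 1

(1, C)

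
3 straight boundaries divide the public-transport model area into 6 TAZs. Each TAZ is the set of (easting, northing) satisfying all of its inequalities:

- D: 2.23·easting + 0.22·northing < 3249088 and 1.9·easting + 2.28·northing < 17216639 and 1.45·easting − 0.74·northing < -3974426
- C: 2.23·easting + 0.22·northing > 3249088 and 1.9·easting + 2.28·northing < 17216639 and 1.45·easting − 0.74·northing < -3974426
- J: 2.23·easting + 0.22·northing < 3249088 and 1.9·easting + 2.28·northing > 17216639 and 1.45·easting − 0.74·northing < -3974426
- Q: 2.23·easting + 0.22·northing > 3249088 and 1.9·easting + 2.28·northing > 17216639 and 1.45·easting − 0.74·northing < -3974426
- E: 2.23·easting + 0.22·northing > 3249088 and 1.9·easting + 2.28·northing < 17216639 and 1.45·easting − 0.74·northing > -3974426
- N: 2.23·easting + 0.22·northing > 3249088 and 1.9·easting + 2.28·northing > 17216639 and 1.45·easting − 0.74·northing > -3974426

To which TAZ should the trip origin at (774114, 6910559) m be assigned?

J

2.23·774114 + 0.22·6910559 = 3246597.200, which is < 3249088
1.9·774114 + 2.28·6910559 = 17226891.120, which is > 17216639
1.45·774114 − 0.74·6910559 = -3991348.360, which is < -3974426
This sign pattern matches J.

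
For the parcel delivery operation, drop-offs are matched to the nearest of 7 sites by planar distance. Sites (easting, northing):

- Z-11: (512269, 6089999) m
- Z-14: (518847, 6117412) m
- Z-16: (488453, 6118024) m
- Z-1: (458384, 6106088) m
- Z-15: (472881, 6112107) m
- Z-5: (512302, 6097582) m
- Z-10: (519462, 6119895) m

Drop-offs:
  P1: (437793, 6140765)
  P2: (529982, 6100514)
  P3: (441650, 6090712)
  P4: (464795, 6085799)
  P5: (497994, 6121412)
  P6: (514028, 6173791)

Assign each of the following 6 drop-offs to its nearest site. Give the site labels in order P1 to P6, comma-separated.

P1 → Z-1 (d²=1626483610.00)
P2 → Z-5 (d²=321179024.00)
P3 → Z-1 (d²=516448132.00)
P4 → Z-1 (d²=452744442.00)
P5 → Z-16 (d²=102509225.00)
P6 → Z-10 (d²=2934307172.00)

Z-1, Z-5, Z-1, Z-1, Z-16, Z-10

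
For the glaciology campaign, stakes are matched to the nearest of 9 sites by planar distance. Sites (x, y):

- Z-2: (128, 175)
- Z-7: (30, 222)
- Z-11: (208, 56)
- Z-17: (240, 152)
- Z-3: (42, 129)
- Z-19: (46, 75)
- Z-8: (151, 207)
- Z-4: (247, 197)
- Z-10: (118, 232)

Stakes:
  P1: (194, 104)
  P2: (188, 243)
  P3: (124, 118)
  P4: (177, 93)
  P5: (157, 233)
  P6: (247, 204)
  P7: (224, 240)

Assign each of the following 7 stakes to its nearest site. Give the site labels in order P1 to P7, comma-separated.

P1 → Z-11 (d²=2500.00)
P2 → Z-8 (d²=2665.00)
P3 → Z-2 (d²=3265.00)
P4 → Z-11 (d²=2330.00)
P5 → Z-8 (d²=712.00)
P6 → Z-4 (d²=49.00)
P7 → Z-4 (d²=2378.00)

Z-11, Z-8, Z-2, Z-11, Z-8, Z-4, Z-4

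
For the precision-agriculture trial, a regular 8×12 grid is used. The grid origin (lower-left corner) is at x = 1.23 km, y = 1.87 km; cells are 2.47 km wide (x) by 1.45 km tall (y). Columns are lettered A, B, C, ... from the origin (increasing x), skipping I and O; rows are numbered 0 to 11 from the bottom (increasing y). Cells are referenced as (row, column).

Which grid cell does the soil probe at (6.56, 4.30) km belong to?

(1, C)

Column index: ⌊(6.56 − 1.23) / 2.47⌋ = ⌊2.158⌋ = 2 → column C
Row offset from origin: ⌊(4.30 − 1.87) / 1.45⌋ = ⌊1.676⌋ = 1 → row 1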